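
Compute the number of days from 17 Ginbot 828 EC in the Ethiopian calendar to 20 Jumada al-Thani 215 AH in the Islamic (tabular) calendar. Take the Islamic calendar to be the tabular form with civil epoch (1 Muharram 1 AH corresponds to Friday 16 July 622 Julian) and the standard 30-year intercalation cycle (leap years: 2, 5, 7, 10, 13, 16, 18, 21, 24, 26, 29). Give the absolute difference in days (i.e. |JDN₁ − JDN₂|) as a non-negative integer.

JDN of the first date = 2026539.
JDN of the second date = 2024441.
|2024441 − 2026539| = 2098.

2098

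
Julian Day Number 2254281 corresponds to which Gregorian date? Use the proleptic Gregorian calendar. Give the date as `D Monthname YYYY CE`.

29 November 1459 CE

Counting from JDN 2299161 = 15 Oct 1582 gives an offset of -44880 days.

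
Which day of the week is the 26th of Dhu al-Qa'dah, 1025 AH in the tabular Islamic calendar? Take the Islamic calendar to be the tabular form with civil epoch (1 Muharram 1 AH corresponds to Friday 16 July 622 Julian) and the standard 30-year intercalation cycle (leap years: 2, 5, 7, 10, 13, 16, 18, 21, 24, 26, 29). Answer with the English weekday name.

Monday

In the Gregorian calendar this is 5 December 1616 (JDN 2311631).
2311631 ≡ 0 (mod 7); counting from Monday = 0 gives Monday.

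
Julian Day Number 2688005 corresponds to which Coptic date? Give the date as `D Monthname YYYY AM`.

The Gregorian equivalent of JDN 2688005 is 29 May 2647.
In the Coptic calendar that day is 16 Pashons 2363 AM.

16 Pashons 2363 AM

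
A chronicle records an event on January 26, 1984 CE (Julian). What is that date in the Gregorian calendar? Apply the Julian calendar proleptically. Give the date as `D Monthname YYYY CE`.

8 February 1984 CE

For dates in this range the Gregorian date is 13 days ahead of the Julian.
26 January 1984 Julian + 13 days → 8 February 1984 Gregorian.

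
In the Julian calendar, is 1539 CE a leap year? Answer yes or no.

no

1539 mod 4 = 3, so it is a common year in the Julian calendar.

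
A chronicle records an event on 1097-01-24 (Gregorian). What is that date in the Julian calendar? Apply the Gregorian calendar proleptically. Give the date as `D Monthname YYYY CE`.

The Julian–Gregorian offset here is 6 days (Julian trailing).
24 January 1097 Gregorian − 6 days → 18 January 1097 Julian.

18 January 1097 CE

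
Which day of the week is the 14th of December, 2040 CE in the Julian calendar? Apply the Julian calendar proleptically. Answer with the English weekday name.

Thursday

Equivalently 27 December 2040 Gregorian, JDN 2466516.
JDN 2466516 mod 7 = 3, and JDN 0 was a Monday, so this is a Thursday.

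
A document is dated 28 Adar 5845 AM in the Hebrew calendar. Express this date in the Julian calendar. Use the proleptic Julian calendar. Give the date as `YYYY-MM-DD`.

The source date corresponds to 25 March 2085 in the Gregorian calendar (JDN 2482675).
That day falls on 12 March 2085 CE in the Julian calendar.

2085-03-12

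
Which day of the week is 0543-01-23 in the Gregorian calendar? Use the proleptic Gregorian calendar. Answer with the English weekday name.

JDN 1919409 mod 7 = 2, and JDN 0 was a Monday, so this is a Wednesday.

Wednesday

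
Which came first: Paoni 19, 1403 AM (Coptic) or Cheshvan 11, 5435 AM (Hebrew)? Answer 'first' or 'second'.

second

First date → JDN 2337398; second date → JDN 2332790.
JDN 2332790 < JDN 2337398, so the second date is earlier.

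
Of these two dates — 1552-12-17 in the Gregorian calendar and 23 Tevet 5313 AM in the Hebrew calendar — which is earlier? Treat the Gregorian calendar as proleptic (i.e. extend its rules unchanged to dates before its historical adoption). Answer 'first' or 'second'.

The two dates have Julian Day Numbers 2288267 and 2288300 respectively.
Since 2288267 < 2288300, the first date comes first.

first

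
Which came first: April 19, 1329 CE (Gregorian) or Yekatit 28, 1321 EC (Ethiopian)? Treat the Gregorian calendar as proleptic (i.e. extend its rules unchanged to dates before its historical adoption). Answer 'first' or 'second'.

second

The two dates have Julian Day Numbers 2206576 and 2206528 respectively.
Since 2206528 < 2206576, the second date comes first.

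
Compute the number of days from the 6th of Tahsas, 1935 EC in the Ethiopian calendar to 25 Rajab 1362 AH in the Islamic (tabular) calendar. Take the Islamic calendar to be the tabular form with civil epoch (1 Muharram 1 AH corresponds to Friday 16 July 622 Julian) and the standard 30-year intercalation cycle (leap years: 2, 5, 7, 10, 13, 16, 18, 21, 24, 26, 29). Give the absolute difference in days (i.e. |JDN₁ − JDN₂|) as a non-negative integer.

225

First date → JDN 2430709; second date → JDN 2430934.
The interval is |2430709 − 2430934| = 225 days.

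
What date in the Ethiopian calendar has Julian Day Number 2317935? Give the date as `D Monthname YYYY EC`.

JDN 2317935 is 10 March 1634 in the Gregorian calendar.
In the Ethiopian calendar that day is 4 Megabit 1626 EC.

4 Megabit 1626 EC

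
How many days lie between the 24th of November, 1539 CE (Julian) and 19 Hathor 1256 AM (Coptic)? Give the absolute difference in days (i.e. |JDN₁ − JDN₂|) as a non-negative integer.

8

JDN of the first date = 2283505.
JDN of the second date = 2283497.
|2283497 − 2283505| = 8.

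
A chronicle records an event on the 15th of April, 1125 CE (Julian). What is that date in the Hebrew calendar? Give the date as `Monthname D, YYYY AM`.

Iyar 10, 4885 AM

Both dates share Julian Day Number 2132069; in the Hebrew calendar that is 10 Iyar 4885 AM.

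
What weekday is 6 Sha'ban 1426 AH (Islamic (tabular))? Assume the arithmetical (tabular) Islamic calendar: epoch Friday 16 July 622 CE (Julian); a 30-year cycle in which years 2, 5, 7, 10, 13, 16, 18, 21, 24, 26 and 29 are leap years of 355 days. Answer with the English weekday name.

In the Gregorian calendar this is 10 September 2005 (JDN 2453624).
2453624 ≡ 5 (mod 7); counting from Monday = 0 gives Saturday.

Saturday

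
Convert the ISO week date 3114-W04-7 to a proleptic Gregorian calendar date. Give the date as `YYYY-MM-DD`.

ISO week 1 of 3114 is the week containing the first Thursday of 3114.
Week 4, day 7 (Sunday) lands on 3114-01-25.

3114-01-25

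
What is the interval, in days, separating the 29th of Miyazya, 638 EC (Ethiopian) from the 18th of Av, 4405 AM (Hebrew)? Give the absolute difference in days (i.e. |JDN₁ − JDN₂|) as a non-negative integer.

280

JDN of the first date = 1957123.
JDN of the second date = 1956843.
|1956843 − 1957123| = 280.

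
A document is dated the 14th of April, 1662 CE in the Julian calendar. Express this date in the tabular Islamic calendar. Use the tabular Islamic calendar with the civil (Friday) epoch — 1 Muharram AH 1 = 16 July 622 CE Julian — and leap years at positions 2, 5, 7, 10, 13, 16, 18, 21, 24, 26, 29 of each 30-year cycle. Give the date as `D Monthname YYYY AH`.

Both dates share Julian Day Number 2328207; in the tabular Islamic calendar that is 5 Ramadan 1072 AH.

5 Ramadan 1072 AH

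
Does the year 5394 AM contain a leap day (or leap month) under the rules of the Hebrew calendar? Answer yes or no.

yes

Hebrew year 5394 is year 17 of its 19-year Metonic cycle; leap years are at positions 3, 6, 8, 11, 14, 17, 19, so it is a leap year (13 months).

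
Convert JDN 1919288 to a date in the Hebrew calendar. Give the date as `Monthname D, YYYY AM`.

JDN 1919288 is 24 September 542 in the proleptic Gregorian calendar.
In the Hebrew calendar that day is Elul 27, 4302 AM.

Elul 27, 4302 AM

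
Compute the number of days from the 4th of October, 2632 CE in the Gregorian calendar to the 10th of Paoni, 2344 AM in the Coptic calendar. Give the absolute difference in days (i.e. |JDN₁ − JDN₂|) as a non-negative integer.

First date → JDN 2682655; second date → JDN 2681090.
The interval is |2682655 − 2681090| = 1565 days.

1565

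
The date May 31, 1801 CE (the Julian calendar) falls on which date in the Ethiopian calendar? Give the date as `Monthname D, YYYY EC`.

Both dates share Julian Day Number 2379024; in the Ethiopian calendar that is 6 Sene 1793 EC.

Sene 6, 1793 EC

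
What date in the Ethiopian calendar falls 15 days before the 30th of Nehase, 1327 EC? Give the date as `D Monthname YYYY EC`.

Counting 15 days back from JDN 2208901 reaches JDN 2208886, which is 15 Nehase 1327 EC.

15 Nehase 1327 EC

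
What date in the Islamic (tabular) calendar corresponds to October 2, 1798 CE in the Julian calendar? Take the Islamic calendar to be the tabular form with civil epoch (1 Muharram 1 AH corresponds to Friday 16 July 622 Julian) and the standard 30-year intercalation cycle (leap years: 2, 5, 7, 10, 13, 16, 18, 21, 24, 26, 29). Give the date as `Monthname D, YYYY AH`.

Jumada al-Awwal 3, 1213 AH

The source date corresponds to 13 October 1798 in the Gregorian calendar (JDN 2378052).
That day falls on 3 Jumada al-Awwal 1213 AH in the tabular Islamic calendar.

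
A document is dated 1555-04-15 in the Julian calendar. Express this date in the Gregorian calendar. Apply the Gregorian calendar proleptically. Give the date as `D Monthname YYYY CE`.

25 April 1555 CE

The Julian–Gregorian offset here is 10 days (Julian trailing).
15 April 1555 Julian + 10 days → 25 April 1555 Gregorian.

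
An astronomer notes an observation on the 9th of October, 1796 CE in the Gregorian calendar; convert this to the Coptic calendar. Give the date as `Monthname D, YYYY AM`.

Julian Day Number of the source date = 2377318.
Converting JDN 2377318 to the Coptic calendar gives 1 Paopi 1513 AM.

Paopi 1, 1513 AM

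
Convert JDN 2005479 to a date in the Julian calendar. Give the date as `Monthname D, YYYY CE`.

September 14, 778 CE

The proleptic Gregorian equivalent of JDN 2005479 is 18 September 778.
In the Julian calendar that day is September 14, 778 CE.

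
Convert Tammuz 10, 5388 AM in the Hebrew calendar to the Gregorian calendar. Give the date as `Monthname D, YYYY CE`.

July 11, 1628 CE

Julian Day Number of the source date = 2315867.
Converting JDN 2315867 to the Gregorian calendar gives 11 July 1628 CE.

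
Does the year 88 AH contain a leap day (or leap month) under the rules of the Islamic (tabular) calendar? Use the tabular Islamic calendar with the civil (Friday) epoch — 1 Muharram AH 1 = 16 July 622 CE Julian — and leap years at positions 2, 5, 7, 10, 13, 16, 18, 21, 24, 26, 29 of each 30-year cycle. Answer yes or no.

Year 88 AH is year 28 of its 30-year cycle; leap positions are 2, 5, 7, 10, 13, 16, 18, 21, 24, 26, 29, so it is a common year (354 days).

no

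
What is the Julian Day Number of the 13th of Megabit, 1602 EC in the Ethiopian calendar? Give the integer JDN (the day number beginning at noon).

In the Gregorian calendar the same day is 19 March 1610.
JDN 2299161 is 15 October 1582 CE (Gregorian); the target day is +10017 days from there, so JDN = 2309178.

2309178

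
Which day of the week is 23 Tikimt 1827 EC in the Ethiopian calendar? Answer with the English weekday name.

Saturday

This is JDN 2391219 (1 November 1834 Gregorian).
JDN 2391219 mod 7 = 5, and JDN 0 was a Monday, so this is a Saturday.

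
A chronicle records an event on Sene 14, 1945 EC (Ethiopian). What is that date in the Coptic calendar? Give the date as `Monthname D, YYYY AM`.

The source date corresponds to 21 June 1953 in the Gregorian calendar (JDN 2434550).
That day falls on 14 Paoni 1669 AM in the Coptic calendar.

Paoni 14, 1669 AM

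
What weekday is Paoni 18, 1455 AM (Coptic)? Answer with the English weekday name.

Equivalently 23 June 1739 Gregorian, JDN 2356390.
2356390 ≡ 1 (mod 7); counting from Monday = 0 gives Tuesday.

Tuesday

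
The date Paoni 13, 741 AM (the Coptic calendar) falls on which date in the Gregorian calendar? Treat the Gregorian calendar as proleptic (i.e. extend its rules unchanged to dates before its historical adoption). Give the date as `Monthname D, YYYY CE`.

June 13, 1025 CE

Julian Day Number of the source date = 2095597.
Converting JDN 2095597 to the Gregorian calendar gives 13 June 1025 CE.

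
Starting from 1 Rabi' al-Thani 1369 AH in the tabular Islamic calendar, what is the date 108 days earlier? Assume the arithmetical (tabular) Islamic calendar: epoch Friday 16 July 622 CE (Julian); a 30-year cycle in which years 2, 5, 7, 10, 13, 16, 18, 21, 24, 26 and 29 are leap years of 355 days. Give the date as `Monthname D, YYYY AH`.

Dhu al-Hijjah 12, 1368 AH

Counting 108 days back from JDN 2433303 reaches JDN 2433195, which is Dhu al-Hijjah 12, 1368 AH.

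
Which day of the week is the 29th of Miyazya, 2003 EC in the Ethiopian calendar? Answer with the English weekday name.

Equivalently 7 May 2011 Gregorian, JDN 2455689.
Since JDN mod 7 = 5 (0 = Monday), the day is Saturday.

Saturday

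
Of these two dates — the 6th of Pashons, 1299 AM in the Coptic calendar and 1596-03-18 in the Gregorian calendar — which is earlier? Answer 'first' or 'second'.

Converting both to JDN: 2299369 vs 2304064; the smaller is the first.

first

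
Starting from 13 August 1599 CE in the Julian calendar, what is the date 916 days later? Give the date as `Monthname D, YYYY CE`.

February 14, 1602 CE

JDN of 13 August 1599 CE = 2305317.
2305317 + 916 = 2306233.
JDN 2306233 in the Julian calendar is February 14, 1602 CE.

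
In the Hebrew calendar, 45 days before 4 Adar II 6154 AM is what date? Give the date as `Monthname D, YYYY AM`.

Shevat 19, 6154 AM

Counting 45 days back from JDN 2595516 reaches JDN 2595471, which is Shevat 19, 6154 AM.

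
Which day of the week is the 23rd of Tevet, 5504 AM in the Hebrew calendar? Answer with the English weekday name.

Wednesday

In the Gregorian calendar this is 8 January 1744 (JDN 2358050).
2358050 ≡ 2 (mod 7); counting from Monday = 0 gives Wednesday.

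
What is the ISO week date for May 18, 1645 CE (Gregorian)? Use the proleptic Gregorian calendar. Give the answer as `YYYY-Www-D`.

1645-W20-4

The weekday is Thursday (ISO weekday 4).
That Thursday belongs to ISO week 20 of ISO year 1645.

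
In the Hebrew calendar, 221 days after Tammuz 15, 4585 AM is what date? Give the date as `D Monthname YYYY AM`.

The starting date is JDN 2022574; 2022574 + 221 = 2022795.
JDN 2022795 corresponds to 29 Shevat 4586 AM.

29 Shevat 4586 AM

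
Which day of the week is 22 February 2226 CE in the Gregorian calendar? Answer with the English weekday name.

Wednesday

JDN 2534142 mod 7 = 2, and JDN 0 was a Monday, so this is a Wednesday.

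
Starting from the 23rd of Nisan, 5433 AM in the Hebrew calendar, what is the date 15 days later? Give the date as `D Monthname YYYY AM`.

8 Iyar 5433 AM

The starting date is JDN 2332210; 2332210 + 15 = 2332225.
JDN 2332225 corresponds to 8 Iyar 5433 AM.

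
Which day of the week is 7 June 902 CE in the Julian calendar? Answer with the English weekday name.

Monday

Equivalently 12 June 902 Gregorian, JDN 2050671.
Since JDN mod 7 = 0 (0 = Monday), the day is Monday.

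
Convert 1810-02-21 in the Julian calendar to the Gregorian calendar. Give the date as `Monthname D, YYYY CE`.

March 5, 1810 CE

For dates in this range the Gregorian date is 12 days ahead of the Julian.
21 February 1810 Julian + 12 days → 5 March 1810 Gregorian.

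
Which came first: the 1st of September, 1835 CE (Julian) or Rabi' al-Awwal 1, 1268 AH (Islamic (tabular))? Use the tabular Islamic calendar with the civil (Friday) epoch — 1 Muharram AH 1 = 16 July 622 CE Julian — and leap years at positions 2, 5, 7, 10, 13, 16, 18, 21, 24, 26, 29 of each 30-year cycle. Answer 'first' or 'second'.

first

The two dates have Julian Day Numbers 2391535 and 2397482 respectively.
Since 2391535 < 2397482, the first date comes first.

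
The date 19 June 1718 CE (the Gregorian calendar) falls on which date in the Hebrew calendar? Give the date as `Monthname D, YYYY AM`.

Both dates share Julian Day Number 2348716; in the Hebrew calendar that is 20 Sivan 5478 AM.

Sivan 20, 5478 AM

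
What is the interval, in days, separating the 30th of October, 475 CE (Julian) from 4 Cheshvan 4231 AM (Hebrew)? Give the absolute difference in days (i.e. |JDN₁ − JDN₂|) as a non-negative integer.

First date → JDN 1894854; second date → JDN 1893013.
The interval is |1894854 − 1893013| = 1841 days.

1841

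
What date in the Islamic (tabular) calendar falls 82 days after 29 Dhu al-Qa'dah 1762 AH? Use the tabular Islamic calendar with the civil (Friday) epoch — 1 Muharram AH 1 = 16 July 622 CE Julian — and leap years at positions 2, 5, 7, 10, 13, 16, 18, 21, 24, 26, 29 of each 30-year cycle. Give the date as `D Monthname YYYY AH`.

22 Safar 1763 AH

JDN of 29 Dhu al-Qa'dah 1762 AH = 2572803.
2572803 + 82 = 2572885.
JDN 2572885 in the tabular Islamic calendar is 22 Safar 1763 AH.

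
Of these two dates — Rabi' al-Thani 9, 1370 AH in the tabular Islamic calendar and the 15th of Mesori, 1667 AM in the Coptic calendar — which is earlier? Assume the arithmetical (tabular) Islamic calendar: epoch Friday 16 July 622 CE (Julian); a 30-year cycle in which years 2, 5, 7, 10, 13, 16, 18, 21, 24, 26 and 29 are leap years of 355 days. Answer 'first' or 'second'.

first

First date → JDN 2433665; second date → JDN 2433880.
JDN 2433665 < JDN 2433880, so the first date is earlier.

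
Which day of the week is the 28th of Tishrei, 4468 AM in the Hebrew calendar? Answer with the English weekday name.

Friday

In the proleptic Gregorian calendar this is 4 October 707 (JDN 1979562).
1979562 ≡ 4 (mod 7); counting from Monday = 0 gives Friday.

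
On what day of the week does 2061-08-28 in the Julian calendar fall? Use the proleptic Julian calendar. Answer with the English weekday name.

In the Gregorian calendar this is 10 September 2061 (JDN 2474078).
Since JDN mod 7 = 5 (0 = Monday), the day is Saturday.

Saturday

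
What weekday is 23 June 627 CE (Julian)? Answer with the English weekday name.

Tuesday

In the proleptic Gregorian calendar this is 26 June 627 (JDN 1950243).
Since JDN mod 7 = 1 (0 = Monday), the day is Tuesday.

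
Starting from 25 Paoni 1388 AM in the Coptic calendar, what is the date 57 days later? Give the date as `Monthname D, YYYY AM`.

Mesori 22, 1388 AM

The starting date is JDN 2331926; 2331926 + 57 = 2331983.
JDN 2331983 corresponds to Mesori 22, 1388 AM.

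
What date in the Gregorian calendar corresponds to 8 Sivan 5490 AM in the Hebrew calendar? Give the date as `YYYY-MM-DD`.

Julian Day Number of the source date = 2353073.
Converting JDN 2353073 to the Gregorian calendar gives 24 May 1730 CE.

1730-05-24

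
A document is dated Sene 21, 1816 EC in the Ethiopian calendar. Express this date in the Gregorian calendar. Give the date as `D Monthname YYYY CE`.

Both dates share Julian Day Number 2387440; in the Gregorian calendar that is 27 June 1824 CE.

27 June 1824 CE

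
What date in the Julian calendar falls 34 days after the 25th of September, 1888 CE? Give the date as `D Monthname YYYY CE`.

29 October 1888 CE

The starting date is JDN 2410918; 2410918 + 34 = 2410952.
JDN 2410952 corresponds to 29 October 1888 CE.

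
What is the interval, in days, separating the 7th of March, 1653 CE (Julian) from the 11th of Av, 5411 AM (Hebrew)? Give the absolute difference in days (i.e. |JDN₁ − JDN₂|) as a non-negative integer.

First date → JDN 2324882; second date → JDN 2324285.
The interval is |2324882 − 2324285| = 597 days.

597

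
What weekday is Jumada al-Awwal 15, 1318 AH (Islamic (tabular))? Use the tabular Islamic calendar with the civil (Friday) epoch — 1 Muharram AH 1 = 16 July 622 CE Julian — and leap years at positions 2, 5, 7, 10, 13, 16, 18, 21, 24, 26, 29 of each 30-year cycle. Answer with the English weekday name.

Equivalently 10 September 1900 Gregorian, JDN 2415273.
Since JDN mod 7 = 0 (0 = Monday), the day is Monday.

Monday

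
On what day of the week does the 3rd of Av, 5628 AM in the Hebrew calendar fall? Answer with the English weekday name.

In the Gregorian calendar this is 22 July 1868 (JDN 2403536).
Since JDN mod 7 = 2 (0 = Monday), the day is Wednesday.

Wednesday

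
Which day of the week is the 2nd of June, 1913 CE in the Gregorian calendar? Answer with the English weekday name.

Since JDN mod 7 = 0 (0 = Monday), the day is Monday.

Monday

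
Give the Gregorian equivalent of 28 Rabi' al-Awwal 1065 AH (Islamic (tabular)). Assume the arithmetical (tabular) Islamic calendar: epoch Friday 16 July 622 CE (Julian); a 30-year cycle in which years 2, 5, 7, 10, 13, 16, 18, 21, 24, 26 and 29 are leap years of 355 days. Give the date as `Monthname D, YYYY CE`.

Both dates share Julian Day Number 2325572; in the Gregorian calendar that is 5 February 1655 CE.

February 5, 1655 CE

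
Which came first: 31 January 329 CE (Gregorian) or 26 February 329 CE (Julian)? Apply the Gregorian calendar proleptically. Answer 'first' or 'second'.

First date → JDN 1841255; second date → JDN 1841282.
JDN 1841255 < JDN 1841282, so the first date is earlier.

first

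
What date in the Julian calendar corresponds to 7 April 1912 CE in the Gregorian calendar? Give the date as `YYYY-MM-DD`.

1912-03-25

The Julian–Gregorian offset here is 13 days (Julian trailing).
7 April 1912 Gregorian − 13 days → 25 March 1912 Julian.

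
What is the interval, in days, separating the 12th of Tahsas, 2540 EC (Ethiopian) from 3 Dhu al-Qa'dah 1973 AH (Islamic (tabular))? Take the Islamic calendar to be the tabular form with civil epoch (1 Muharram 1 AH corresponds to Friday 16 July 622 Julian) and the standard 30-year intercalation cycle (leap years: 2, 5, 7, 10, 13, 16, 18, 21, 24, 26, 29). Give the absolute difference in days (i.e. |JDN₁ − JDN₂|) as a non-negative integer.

4144

First date → JDN 2651692; second date → JDN 2647548.
The interval is |2651692 − 2647548| = 4144 days.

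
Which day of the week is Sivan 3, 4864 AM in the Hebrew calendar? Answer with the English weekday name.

Sunday

This is JDN 2124443 (5 June 1104 Gregorian).
2124443 ≡ 6 (mod 7); counting from Monday = 0 gives Sunday.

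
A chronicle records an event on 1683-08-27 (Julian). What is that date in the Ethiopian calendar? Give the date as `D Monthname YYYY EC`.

The source date corresponds to 6 September 1683 in the Gregorian calendar (JDN 2336012).
That day falls on 4 Pagume 1675 EC in the Ethiopian calendar.

4 Pagume 1675 EC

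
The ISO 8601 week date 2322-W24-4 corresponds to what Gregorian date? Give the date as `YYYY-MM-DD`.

ISO week 1 of 2322 is the week containing the first Thursday of 2322.
Week 24, day 4 (Thursday) lands on 2322-06-15.

2322-06-15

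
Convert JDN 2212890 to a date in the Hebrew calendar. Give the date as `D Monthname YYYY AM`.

5 Av 5106 AM

JDN 2212890 is 2 August 1346 in the proleptic Gregorian calendar.
In the Hebrew calendar that day is 5 Av 5106 AM.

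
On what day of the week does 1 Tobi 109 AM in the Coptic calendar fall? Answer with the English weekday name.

Equivalently 28 December 392 Gregorian, JDN 1864597.
Since JDN mod 7 = 0 (0 = Monday), the day is Monday.

Monday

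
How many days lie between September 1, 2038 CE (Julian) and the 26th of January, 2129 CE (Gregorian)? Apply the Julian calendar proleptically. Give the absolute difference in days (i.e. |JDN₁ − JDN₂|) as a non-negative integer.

33006

First date → JDN 2465681; second date → JDN 2498687.
The interval is |2465681 − 2498687| = 33006 days.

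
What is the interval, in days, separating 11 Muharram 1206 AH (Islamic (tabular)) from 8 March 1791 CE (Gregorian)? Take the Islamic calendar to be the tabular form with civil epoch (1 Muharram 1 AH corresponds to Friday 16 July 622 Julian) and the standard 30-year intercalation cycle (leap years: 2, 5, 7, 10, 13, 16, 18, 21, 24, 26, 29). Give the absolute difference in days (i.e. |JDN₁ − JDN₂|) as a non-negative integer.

JDN of the first date = 2375462.
JDN of the second date = 2375276.
|2375276 − 2375462| = 186.

186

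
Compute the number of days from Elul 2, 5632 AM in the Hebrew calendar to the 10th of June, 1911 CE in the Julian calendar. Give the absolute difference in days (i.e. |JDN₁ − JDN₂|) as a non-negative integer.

JDN of the first date = 2405042.
JDN of the second date = 2419211.
|2419211 − 2405042| = 14169.

14169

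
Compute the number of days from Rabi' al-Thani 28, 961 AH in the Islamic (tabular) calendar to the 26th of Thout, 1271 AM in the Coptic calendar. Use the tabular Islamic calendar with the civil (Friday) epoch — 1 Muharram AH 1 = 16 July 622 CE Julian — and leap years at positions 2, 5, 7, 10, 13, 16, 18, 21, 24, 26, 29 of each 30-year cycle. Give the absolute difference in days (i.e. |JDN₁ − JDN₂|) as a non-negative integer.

JDN of the first date = 2288748.
JDN of the second date = 2288922.
|2288922 − 2288748| = 174.

174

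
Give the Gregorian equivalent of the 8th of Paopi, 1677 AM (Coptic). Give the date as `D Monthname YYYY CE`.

18 October 1960 CE

Julian Day Number of the source date = 2437226.
Converting JDN 2437226 to the Gregorian calendar gives 18 October 1960 CE.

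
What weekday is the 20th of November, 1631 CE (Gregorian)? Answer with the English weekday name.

Since JDN mod 7 = 3 (0 = Monday), the day is Thursday.

Thursday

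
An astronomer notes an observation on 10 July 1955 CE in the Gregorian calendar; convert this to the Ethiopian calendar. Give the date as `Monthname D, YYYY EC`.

Hamle 3, 1947 EC

Julian Day Number of the source date = 2435299.
Converting JDN 2435299 to the Ethiopian calendar gives 3 Hamle 1947 EC.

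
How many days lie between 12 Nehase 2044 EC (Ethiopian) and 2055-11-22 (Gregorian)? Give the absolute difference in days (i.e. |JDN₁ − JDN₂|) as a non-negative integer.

1191

JDN of the first date = 2470768.
JDN of the second date = 2471959.
|2471959 − 2470768| = 1191.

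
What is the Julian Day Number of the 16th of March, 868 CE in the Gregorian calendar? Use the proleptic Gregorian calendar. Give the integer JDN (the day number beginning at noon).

2038166

JDN 2400001 is 17 November 1858 CE (Gregorian), MJD 0; the target day is −361835 days from there, so JDN = 2038166.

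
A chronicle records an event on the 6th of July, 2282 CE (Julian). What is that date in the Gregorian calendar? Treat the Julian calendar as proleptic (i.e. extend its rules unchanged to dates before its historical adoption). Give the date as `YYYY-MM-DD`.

At this point the Julian calendar is 15 days behind the Gregorian.
6 July 2282 Julian + 15 days → 21 July 2282 Gregorian.

2282-07-21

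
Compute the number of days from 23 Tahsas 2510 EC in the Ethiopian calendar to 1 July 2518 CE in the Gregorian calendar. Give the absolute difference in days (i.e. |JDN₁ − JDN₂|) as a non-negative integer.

First date → JDN 2640745; second date → JDN 2640922.
The interval is |2640745 − 2640922| = 177 days.

177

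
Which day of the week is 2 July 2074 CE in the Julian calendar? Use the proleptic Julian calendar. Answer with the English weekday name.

Equivalently 15 July 2074 Gregorian, JDN 2478769.
JDN 2478769 mod 7 = 6, and JDN 0 was a Monday, so this is a Sunday.

Sunday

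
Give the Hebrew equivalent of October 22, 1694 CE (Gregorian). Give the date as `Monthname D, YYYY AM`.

Both dates share Julian Day Number 2340076; in the Hebrew calendar that is 3 Cheshvan 5455 AM.

Cheshvan 3, 5455 AM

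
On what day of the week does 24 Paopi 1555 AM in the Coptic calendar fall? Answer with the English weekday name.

Friday

In the Gregorian calendar this is 2 November 1838 (JDN 2392681).
JDN 2392681 mod 7 = 4, and JDN 0 was a Monday, so this is a Friday.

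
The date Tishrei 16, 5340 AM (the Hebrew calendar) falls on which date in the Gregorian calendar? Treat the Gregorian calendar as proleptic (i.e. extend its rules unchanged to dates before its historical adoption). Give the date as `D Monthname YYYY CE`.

16 October 1579 CE

Julian Day Number of the source date = 2298066.
Converting JDN 2298066 to the Gregorian calendar gives 16 October 1579 CE.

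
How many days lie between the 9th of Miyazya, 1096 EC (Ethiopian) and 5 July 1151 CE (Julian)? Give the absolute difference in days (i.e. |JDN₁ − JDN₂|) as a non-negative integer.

First date → JDN 2124388; second date → JDN 2141646.
The interval is |2124388 − 2141646| = 17258 days.

17258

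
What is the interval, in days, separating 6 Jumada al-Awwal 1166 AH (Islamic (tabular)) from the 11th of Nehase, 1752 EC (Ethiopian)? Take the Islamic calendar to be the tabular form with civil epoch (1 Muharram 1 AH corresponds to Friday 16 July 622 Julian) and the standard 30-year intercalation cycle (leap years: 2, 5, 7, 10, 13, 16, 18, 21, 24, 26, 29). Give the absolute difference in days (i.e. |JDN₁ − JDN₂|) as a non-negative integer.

2714

JDN of the first date = 2361400.
JDN of the second date = 2364114.
|2364114 − 2361400| = 2714.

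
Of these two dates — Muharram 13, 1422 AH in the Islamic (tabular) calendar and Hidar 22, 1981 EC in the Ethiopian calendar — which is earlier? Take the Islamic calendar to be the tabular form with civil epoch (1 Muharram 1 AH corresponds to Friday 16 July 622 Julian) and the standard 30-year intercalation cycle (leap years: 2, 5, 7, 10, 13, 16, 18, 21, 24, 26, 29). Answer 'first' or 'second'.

First date → JDN 2452007; second date → JDN 2447497.
JDN 2447497 < JDN 2452007, so the second date is earlier.

second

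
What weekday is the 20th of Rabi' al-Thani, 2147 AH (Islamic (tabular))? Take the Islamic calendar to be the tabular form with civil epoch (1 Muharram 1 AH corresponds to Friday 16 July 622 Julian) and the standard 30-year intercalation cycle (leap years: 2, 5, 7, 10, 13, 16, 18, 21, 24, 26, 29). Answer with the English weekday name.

Equivalently 10 December 2704 Gregorian, JDN 2709019.
Since JDN mod 7 = 5 (0 = Monday), the day is Saturday.

Saturday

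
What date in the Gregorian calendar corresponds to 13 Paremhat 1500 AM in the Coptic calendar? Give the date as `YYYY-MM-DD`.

1784-03-20

Both dates share Julian Day Number 2372732; in the Gregorian calendar that is 20 March 1784 CE.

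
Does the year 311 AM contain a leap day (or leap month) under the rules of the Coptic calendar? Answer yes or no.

yes

311 mod 4 = 3; in the Coptic calendar a year is leap when year mod 4 = 3, so it is a leap year.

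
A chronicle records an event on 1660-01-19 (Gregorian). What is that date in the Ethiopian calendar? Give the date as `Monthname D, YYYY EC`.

Tir 13, 1652 EC

Both dates share Julian Day Number 2327381; in the Ethiopian calendar that is 13 Tir 1652 EC.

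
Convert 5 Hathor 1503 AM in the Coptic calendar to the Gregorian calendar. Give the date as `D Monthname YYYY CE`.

12 November 1786 CE

Both dates share Julian Day Number 2373699; in the Gregorian calendar that is 12 November 1786 CE.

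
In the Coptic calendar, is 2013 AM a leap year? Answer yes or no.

2013 mod 4 = 1; in the Coptic calendar a year is leap when year mod 4 = 3, so it is a common year.

no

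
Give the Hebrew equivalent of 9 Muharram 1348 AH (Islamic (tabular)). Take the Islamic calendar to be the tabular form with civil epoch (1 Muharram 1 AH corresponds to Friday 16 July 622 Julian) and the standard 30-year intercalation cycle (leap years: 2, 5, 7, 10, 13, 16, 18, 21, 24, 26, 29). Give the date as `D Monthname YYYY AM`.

9 Sivan 5689 AM

Both dates share Julian Day Number 2425780; in the Hebrew calendar that is 9 Sivan 5689 AM.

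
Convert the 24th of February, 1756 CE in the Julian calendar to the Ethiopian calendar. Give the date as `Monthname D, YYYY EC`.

Yekatit 29, 1748 EC

Both dates share Julian Day Number 2362491; in the Ethiopian calendar that is 29 Yekatit 1748 EC.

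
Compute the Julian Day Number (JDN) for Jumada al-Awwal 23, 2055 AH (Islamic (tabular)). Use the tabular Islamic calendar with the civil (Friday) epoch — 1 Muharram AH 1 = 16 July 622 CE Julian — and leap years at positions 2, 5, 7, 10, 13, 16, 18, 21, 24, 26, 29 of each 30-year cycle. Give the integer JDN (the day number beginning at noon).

2676449

In the Gregorian calendar the same day is 8 October 2615.
JDN 2451545 is 1 January 2000 CE (Gregorian); the target day is +224904 days from there, so JDN = 2676449.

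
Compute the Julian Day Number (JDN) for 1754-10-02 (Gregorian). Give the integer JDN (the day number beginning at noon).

JDN 2400001 is 17 November 1858 CE (Gregorian), MJD 0; the target day is −38031 days from there, so JDN = 2361970.

2361970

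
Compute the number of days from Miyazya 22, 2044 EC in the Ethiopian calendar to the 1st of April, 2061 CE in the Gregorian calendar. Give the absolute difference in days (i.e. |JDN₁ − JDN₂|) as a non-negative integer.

3258

First date → JDN 2470658; second date → JDN 2473916.
The interval is |2470658 − 2473916| = 3258 days.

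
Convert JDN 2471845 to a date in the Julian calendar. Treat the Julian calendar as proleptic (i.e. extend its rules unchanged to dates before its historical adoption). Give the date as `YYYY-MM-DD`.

The Gregorian equivalent of JDN 2471845 is 31 July 2055.
In the Julian calendar that day is 2055-07-18.

2055-07-18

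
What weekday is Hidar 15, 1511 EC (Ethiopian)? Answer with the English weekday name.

In the proleptic Gregorian calendar this is 21 November 1518 (JDN 2275822).
Since JDN mod 7 = 3 (0 = Monday), the day is Thursday.

Thursday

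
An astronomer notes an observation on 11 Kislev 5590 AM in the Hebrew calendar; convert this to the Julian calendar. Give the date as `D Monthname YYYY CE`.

Julian Day Number of the source date = 2389429.
Converting JDN 2389429 to the Julian calendar gives 25 November 1829 CE.

25 November 1829 CE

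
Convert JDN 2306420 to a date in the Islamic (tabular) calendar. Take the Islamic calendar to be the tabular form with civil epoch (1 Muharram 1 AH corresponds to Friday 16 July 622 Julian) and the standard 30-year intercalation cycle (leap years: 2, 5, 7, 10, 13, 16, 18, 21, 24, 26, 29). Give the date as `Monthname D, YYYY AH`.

JDN 2306420 is 30 August 1602 in the Gregorian calendar.
In the tabular Islamic calendar that day is Rabi' al-Awwal 12, 1011 AH.

Rabi' al-Awwal 12, 1011 AH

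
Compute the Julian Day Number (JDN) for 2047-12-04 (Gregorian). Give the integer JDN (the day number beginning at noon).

2469049

JDN 2400001 is 17 November 1858 CE (Gregorian), MJD 0; the target day is +69048 days from there, so JDN = 2469049.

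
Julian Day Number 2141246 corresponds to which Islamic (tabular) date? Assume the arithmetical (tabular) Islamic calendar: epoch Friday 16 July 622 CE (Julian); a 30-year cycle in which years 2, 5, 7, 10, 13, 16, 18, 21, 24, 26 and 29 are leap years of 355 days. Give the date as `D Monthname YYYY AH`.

The proleptic Gregorian equivalent of JDN 2141246 is 7 June 1150.
In the tabular Islamic calendar that day is 2 Safar 545 AH.

2 Safar 545 AH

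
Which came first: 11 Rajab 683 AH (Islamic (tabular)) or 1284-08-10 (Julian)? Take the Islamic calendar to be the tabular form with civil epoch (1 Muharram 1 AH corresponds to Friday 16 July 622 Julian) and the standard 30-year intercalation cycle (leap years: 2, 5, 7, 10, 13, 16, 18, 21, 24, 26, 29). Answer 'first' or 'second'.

second

Converting both to JDN: 2190305 vs 2190261; the smaller is the second.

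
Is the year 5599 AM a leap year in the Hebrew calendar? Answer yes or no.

Hebrew year 5599 is year 13 of its 19-year Metonic cycle; leap years are at positions 3, 6, 8, 11, 14, 17, 19, so it is a common year (12 months).

no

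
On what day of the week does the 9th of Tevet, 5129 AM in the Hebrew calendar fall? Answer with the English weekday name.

This is JDN 2221074 (28 December 1368 Gregorian).
2221074 ≡ 2 (mod 7); counting from Monday = 0 gives Wednesday.

Wednesday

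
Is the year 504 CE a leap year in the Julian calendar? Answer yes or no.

yes

504 mod 4 = 0, so it is a leap year in the Julian calendar.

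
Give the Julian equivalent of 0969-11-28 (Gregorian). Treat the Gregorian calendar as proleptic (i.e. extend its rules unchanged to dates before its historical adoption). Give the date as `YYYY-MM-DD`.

At this point the Julian calendar is 5 days behind the Gregorian.
28 November 969 Gregorian − 5 days → 23 November 969 Julian.

0969-11-23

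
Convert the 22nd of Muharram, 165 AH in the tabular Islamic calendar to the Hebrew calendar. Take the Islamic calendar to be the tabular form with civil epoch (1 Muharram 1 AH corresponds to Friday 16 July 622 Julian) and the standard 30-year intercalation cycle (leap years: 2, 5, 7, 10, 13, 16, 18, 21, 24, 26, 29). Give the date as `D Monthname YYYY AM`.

22 Elul 4541 AM

Both dates share Julian Day Number 2006577; in the Hebrew calendar that is 22 Elul 4541 AM.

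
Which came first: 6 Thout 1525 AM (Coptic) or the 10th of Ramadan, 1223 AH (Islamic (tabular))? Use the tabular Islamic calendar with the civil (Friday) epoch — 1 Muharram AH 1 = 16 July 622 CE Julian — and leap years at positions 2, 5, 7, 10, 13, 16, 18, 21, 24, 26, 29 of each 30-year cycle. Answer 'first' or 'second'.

Converting both to JDN: 2381676 vs 2381721; the smaller is the first.

first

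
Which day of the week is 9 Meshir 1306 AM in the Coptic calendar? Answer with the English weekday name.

Tuesday

This is JDN 2301839 (13 February 1590 Gregorian).
2301839 ≡ 1 (mod 7); counting from Monday = 0 gives Tuesday.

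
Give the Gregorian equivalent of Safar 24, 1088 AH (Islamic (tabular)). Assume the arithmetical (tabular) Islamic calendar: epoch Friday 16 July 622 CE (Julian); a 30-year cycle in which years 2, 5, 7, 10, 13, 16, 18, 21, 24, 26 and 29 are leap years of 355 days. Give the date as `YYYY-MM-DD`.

Julian Day Number of the source date = 2333690.
Converting JDN 2333690 to the Gregorian calendar gives 28 April 1677 CE.

1677-04-28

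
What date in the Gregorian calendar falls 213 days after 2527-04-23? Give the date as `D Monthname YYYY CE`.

The starting date is JDN 2644140; 2644140 + 213 = 2644353.
JDN 2644353 corresponds to 22 November 2527 CE.

22 November 2527 CE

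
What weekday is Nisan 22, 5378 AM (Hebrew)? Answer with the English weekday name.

Tuesday

Equivalently 17 April 1618 Gregorian, JDN 2312129.
Since JDN mod 7 = 1 (0 = Monday), the day is Tuesday.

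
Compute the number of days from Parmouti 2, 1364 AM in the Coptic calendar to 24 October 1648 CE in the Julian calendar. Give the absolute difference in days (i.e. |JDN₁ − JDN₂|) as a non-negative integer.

210

First date → JDN 2323077; second date → JDN 2323287.
The interval is |2323077 − 2323287| = 210 days.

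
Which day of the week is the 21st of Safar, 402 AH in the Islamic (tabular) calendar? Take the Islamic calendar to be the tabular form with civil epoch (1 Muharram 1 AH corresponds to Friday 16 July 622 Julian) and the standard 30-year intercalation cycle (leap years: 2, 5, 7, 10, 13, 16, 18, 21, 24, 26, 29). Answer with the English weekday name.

Sunday

In the proleptic Gregorian calendar this is 29 September 1011 (JDN 2090591).
2090591 ≡ 6 (mod 7); counting from Monday = 0 gives Sunday.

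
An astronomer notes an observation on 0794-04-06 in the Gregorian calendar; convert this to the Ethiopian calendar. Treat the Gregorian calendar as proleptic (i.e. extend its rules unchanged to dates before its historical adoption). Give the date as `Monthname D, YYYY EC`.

Julian Day Number of the source date = 2011158.
Converting JDN 2011158 to the Ethiopian calendar gives 7 Miyazya 786 EC.

Miyazya 7, 786 EC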